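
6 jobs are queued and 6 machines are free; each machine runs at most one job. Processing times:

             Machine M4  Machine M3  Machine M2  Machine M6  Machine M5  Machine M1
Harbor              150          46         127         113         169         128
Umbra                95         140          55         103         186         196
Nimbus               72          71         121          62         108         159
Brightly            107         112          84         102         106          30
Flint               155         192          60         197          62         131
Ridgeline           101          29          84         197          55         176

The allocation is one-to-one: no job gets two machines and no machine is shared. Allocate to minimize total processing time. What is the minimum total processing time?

This is a one-to-one assignment (minimum-cost bipartite matching).
Optimal: Harbor→Machine M3 (46 min), Umbra→Machine M4 (95 min), Nimbus→Machine M6 (62 min), Brightly→Machine M1 (30 min), Flint→Machine M2 (60 min), Ridgeline→Machine M5 (55 min) — total 46+95+62+30+60+55 = 348 min.
Row-greedy (each job in turn takes its cheapest remaining machine) gives 356 min, worse by 8.
Swapping Brightly↔Flint (Brightly→Machine M2 84 min, Flint→Machine M1 131 min) adds 125.

Min total: 348 min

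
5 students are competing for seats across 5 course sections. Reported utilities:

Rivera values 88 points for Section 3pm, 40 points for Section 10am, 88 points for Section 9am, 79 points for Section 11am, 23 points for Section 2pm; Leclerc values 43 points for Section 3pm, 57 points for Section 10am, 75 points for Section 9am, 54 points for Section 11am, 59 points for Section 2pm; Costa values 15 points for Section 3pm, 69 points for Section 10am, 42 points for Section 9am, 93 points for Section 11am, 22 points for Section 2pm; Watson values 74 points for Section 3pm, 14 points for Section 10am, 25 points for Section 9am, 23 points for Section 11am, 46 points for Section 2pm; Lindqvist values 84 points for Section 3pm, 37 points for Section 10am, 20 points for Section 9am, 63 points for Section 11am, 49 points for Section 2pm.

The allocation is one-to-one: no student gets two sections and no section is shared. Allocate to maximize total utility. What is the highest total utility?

Max total: 368 points

This is the linear assignment problem.
Optimal: Rivera→Section 9am (88 points), Leclerc→Section 10am (57 points), Costa→Section 11am (93 points), Watson→Section 2pm (46 points), Lindqvist→Section 3pm (84 points) — total 88+57+93+46+84 = 368 points.
Max-entry greedy (repeatedly take the single best remaining cell) gives 319 points, worse by 49.
Every other assignment is strictly worse.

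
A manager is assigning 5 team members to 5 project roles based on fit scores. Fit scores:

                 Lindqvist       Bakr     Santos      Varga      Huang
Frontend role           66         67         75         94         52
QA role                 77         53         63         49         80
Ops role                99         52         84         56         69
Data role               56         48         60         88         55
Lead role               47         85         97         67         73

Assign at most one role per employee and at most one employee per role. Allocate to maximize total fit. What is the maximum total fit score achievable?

Maximum total: 431 pts

This is a one-to-one assignment (maximum-weight bipartite matching).
Optimal: Lindqvist→Ops role (99 pts), Bakr→Frontend role (67 pts), Santos→Lead role (97 pts), Varga→Data role (88 pts), Huang→QA role (80 pts) — total 99+67+97+88+80 = 431 pts.
Column-greedy (each role in turn goes to its best remaining employee) gives 418 pts, worse by 13.
Next-best assignment: Lindqvist→Ops role, Bakr→Lead role, Santos→Frontend role, Varga→Data role, Huang→QA role = 427 pts.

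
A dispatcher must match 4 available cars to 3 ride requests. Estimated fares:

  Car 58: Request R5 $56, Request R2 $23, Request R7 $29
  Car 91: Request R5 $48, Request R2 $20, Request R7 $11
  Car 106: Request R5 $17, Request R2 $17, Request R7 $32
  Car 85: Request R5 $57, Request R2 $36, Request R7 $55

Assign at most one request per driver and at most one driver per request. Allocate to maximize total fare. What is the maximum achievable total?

Max total: $131

Optimal: Car 58→Request R5 ($56), Car 91→Request R2 ($20), Car 85→Request R7 ($55) — total 56+20+55 = $131.
Row-greedy (each driver in turn takes its best remaining request) gives $108, worse by 23.
Next-best assignment: Car 58→Request R5, Car 106→Request R2, Car 85→Request R7 = $128.
Checked against all permutations: $131 is optimal.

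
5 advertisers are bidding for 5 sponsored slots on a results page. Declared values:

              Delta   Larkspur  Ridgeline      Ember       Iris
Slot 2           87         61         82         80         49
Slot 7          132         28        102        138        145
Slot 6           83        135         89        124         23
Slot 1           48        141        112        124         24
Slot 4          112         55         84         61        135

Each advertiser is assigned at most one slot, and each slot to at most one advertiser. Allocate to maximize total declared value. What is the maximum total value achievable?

This is a one-to-one assignment (maximum-weight bipartite matching).
Optimal: Delta→Slot 7 ($132), Larkspur→Slot 1 ($141), Ridgeline→Slot 2 ($82), Ember→Slot 6 ($124), Iris→Slot 4 ($135) — total 132+141+82+124+135 = $614.
Row-greedy (each advertiser in turn takes its best remaining slot) gives $577, worse by 37.
Next-best assignment: Delta→Slot 7, Larkspur→Slot 6, Ridgeline→Slot 2, Ember→Slot 1, Iris→Slot 4 = $608.

Maximum total: $614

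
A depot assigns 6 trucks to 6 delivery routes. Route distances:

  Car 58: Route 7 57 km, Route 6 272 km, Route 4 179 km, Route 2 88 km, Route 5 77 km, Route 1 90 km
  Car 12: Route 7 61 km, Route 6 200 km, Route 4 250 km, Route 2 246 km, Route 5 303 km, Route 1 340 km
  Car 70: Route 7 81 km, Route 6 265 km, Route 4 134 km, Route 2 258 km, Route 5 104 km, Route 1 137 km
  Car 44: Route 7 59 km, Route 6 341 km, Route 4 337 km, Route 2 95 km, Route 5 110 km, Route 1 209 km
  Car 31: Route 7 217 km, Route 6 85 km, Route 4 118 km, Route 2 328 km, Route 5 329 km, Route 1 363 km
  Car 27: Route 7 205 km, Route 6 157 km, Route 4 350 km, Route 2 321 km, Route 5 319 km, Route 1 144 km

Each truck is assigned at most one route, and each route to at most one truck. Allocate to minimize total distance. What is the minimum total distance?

Min total: 596 km

Optimal: Car 58→Route 5 (77 km), Car 12→Route 7 (61 km), Car 70→Route 4 (134 km), Car 44→Route 2 (95 km), Car 31→Route 6 (85 km), Car 27→Route 1 (144 km) — total 77+61+134+95+85+144 = 596 km.
Next-best assignment: Car 58→Route 2, Car 12→Route 7, Car 70→Route 4, Car 44→Route 5, Car 31→Route 6, Car 27→Route 1 = 622 km.
Swapping Car 27↔Car 12 (Car 27→Route 7 205 km, Car 12→Route 1 340 km) adds 340.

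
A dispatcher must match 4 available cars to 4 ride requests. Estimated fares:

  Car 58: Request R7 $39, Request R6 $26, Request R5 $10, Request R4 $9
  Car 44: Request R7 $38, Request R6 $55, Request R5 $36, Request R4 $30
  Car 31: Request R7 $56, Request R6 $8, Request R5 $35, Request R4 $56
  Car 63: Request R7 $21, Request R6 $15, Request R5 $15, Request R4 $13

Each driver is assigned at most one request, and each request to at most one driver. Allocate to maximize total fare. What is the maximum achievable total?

Maximum total: $165

Optimal: Car 58→Request R7 ($39), Car 44→Request R6 ($55), Car 31→Request R4 ($56), Car 63→Request R5 ($15) — total 39+55+56+15 = $165.
Column-greedy (each request in turn goes to its best remaining driver) gives $135, worse by 30.
Swapping Car 58↔Car 44 (Car 58→Request R6 $26, Car 44→Request R7 $38) loses 30.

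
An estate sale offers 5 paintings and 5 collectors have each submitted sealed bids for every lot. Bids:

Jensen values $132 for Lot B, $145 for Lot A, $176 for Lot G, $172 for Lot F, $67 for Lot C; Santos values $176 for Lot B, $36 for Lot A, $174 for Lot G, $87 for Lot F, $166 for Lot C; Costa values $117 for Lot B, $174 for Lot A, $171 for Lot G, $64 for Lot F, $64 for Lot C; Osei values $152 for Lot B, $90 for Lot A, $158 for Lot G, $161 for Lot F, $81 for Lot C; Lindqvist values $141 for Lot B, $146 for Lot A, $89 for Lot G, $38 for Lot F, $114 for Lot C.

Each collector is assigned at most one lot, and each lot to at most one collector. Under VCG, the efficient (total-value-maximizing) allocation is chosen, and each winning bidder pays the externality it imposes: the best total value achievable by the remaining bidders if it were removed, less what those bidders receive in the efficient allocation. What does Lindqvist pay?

Lindqvist pays $10.

Efficient allocation: Jensen→Lot G ($176), Santos→Lot C ($166), Costa→Lot A ($174), Osei→Lot F ($161), Lindqvist→Lot B ($141); total welfare W = $818.
Lindqvist receives Lot B at value $141, so the others get W − 141 = $677.
Without Lindqvist: best allocation of the remaining 4 bidders over all 5 lots is Jensen→Lot G ($176), Santos→Lot B ($176), Costa→Lot A ($174), Osei→Lot F ($161), total $687.
VCG payment = (others' best without Lindqvist) − (others' welfare with Lindqvist) = 687 − 677 = $10.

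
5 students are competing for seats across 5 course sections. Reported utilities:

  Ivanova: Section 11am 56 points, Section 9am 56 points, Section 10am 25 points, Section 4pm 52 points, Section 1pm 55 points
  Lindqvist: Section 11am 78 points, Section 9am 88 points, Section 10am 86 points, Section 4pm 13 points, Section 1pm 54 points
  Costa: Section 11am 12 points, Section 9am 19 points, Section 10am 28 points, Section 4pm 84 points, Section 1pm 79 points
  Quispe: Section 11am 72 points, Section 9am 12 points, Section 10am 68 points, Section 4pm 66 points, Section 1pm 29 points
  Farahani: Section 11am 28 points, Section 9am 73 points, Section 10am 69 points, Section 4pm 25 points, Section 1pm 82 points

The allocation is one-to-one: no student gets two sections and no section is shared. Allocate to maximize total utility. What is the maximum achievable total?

This is the linear assignment problem.
Optimal: Ivanova→Section 9am (56 points), Lindqvist→Section 10am (86 points), Costa→Section 4pm (84 points), Quispe→Section 11am (72 points), Farahani→Section 1pm (82 points) — total 56+86+84+72+82 = 380 points.
Row-greedy (each student in turn takes its best remaining section) gives 378 points, worse by 2.
Checked against all permutations: 380 points is optimal.

Maximum total: 380 points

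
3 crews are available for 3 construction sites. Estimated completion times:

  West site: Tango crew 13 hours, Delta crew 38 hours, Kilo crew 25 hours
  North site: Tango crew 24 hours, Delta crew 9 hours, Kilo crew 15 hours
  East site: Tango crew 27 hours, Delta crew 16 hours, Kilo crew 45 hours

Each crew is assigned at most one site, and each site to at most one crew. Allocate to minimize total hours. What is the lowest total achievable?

Optimal: Tango crew→West site (13 hours), Delta crew→East site (16 hours), Kilo crew→North site (15 hours) — total 13+16+15 = 44 hours.
Column-greedy (each site in turn goes to its cheapest remaining crew) gives 67 hours, worse by 23.
Next-best assignment: Tango crew→East site, Delta crew→North site, Kilo crew→West site = 61 hours.
No other one-to-one assignment undercuts 44 hours.

Minimum total: 44 hours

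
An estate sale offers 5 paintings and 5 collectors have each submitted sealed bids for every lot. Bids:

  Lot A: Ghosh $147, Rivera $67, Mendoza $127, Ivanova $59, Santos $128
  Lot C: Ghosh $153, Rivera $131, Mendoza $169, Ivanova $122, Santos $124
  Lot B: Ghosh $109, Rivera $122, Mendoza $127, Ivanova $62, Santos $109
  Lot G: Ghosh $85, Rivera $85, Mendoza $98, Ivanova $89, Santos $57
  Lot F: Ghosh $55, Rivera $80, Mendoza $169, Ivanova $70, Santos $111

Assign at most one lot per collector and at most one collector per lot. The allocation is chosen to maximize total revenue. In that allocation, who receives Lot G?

Optimal: Ghosh→Lot C ($153), Rivera→Lot B ($122), Mendoza→Lot F ($169), Ivanova→Lot G ($89), Santos→Lot A ($128) — total 153+122+169+89+128 = $661.
Every other assignment is strictly worse.
Ivanova's own top lot is Lot C ($122), but forcing Ivanova→Lot C and reassigning the rest optimally gives only $632 — worse by 29.

Ivanova receives Lot G.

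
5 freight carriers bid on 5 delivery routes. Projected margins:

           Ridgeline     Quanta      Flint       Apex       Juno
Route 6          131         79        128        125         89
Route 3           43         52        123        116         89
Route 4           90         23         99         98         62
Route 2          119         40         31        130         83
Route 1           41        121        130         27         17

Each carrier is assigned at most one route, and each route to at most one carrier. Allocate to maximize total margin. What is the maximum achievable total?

Optimal: Ridgeline→Route 6 ($131k), Quanta→Route 1 ($121k), Flint→Route 4 ($99k), Apex→Route 2 ($130k), Juno→Route 3 ($89k) — total 131+121+99+130+89 = $570k.
Column-greedy (each route in turn goes to its best remaining carrier) gives $556k, worse by 14.

Maximum total: $570k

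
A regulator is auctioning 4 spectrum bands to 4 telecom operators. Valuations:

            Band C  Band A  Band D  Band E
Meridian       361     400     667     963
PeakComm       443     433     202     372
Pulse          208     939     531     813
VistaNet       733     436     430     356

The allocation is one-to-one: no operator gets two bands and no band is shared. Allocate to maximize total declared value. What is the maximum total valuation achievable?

Optimal: Meridian→Band E ($963M), PeakComm→Band D ($202M), Pulse→Band A ($939M), VistaNet→Band C ($733M) — total 963+202+939+733 = $2837M.
Row-greedy (each operator in turn takes its best remaining band) gives $2775M, worse by 62.
No other one-to-one assignment exceeds $2837M.

Maximum total: $2837M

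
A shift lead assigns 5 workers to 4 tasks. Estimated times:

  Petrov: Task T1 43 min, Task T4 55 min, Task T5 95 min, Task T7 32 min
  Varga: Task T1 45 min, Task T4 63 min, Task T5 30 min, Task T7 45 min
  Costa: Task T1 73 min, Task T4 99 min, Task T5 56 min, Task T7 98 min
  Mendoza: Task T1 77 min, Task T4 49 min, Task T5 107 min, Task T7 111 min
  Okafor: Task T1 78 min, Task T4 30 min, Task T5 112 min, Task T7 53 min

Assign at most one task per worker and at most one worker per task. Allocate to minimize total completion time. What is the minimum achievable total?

Minimum total: 163 min

This is the linear assignment problem.
Optimal: Varga→Task T1 (45 min), Okafor→Task T4 (30 min), Costa→Task T5 (56 min), Petrov→Task T7 (32 min) — total 45+30+56+32 = 163 min.
Min-entry greedy (repeatedly take the single cheapest remaining cell) gives 165 min, worse by 2.
Next-best assignment: Costa→Task T1, Okafor→Task T4, Varga→Task T5, Petrov→Task T7 = 165 min.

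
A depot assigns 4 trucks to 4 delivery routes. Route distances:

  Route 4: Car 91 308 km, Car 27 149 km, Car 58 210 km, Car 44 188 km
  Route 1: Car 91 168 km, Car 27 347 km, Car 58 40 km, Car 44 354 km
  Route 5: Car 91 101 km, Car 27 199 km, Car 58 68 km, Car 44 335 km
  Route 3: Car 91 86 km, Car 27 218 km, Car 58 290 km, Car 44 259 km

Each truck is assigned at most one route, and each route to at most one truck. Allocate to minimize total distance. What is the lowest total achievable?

This is the linear assignment problem.
Optimal: Car 91→Route 3 (86 km), Car 27→Route 5 (199 km), Car 58→Route 1 (40 km), Car 44→Route 4 (188 km) — total 86+199+40+188 = 513 km.
Column-greedy (each route in turn goes to its cheapest remaining truck) gives 549 km, worse by 36.
Checked against all permutations: 513 km is optimal.

Min total: 513 km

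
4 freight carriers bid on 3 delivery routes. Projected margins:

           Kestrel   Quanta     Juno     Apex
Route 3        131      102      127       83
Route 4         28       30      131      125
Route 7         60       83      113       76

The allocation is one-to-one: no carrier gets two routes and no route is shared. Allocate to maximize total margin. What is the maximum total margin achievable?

Treat this as an assignment problem: match each carrier to one route.
Optimal: Kestrel→Route 3 ($131k), Apex→Route 4 ($125k), Juno→Route 7 ($113k) — total 131+125+113 = $369k.
Row-greedy (each carrier in turn takes its best remaining route) gives $345k, worse by 24.
Next-best assignment: Kestrel→Route 3, Juno→Route 4, Quanta→Route 7 = $345k.

Max total: $369k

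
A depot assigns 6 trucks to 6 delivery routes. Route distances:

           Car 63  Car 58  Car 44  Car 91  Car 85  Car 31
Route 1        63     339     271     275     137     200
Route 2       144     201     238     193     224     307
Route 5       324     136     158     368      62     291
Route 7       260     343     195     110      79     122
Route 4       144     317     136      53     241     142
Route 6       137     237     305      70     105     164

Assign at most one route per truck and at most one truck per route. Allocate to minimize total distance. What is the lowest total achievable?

Optimal: Car 63→Route 1 (63 km), Car 58→Route 2 (201 km), Car 44→Route 4 (136 km), Car 91→Route 6 (70 km), Car 85→Route 5 (62 km), Car 31→Route 7 (122 km) — total 63+201+136+70+62+122 = 654 km.
Row-greedy (each truck in turn takes its cheapest remaining route) gives 791 km, worse by 137.
No other one-to-one assignment undercuts 654 km.

Min total: 654 km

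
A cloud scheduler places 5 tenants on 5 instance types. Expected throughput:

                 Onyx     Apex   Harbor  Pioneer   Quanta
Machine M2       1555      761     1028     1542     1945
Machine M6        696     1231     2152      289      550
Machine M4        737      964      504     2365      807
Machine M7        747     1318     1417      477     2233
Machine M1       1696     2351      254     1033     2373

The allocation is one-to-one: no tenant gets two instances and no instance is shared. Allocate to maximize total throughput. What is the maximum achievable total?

This is the linear assignment problem.
Optimal: Onyx→Machine M2 (1555 ops/s), Apex→Machine M1 (2351 ops/s), Harbor→Machine M6 (2152 ops/s), Pioneer→Machine M4 (2365 ops/s), Quanta→Machine M7 (2233 ops/s) — total 1555+2351+2152+2365+2233 = 10656 ops/s.
Next-best assignment: Onyx→Machine M2, Apex→Machine M7, Harbor→Machine M6, Pioneer→Machine M4, Quanta→Machine M1 = 9763 ops/s.
Every other assignment is strictly worse.

Max total: 10656 ops/s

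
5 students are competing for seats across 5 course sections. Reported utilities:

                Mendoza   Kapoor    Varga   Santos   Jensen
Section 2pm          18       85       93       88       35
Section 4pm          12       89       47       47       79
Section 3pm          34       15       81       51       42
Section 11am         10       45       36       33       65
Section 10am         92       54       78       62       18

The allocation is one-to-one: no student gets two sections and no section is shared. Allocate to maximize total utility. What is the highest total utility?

This is a one-to-one assignment (maximum-weight bipartite matching).
Optimal: Mendoza→Section 10am (92 points), Kapoor→Section 4pm (89 points), Varga→Section 3pm (81 points), Santos→Section 2pm (88 points), Jensen→Section 11am (65 points) — total 92+89+81+88+65 = 415 points.
Max-entry greedy (repeatedly take the single best remaining cell) gives 390 points, worse by 25.
Next-best assignment: Mendoza→Section 10am, Kapoor→Section 4pm, Varga→Section 2pm, Santos→Section 3pm, Jensen→Section 11am = 390 points.
Swapping Kapoor↔Jensen (Kapoor→Section 11am 45 points, Jensen→Section 4pm 79 points) loses 30.
Every other assignment is strictly worse.

Max total: 415 points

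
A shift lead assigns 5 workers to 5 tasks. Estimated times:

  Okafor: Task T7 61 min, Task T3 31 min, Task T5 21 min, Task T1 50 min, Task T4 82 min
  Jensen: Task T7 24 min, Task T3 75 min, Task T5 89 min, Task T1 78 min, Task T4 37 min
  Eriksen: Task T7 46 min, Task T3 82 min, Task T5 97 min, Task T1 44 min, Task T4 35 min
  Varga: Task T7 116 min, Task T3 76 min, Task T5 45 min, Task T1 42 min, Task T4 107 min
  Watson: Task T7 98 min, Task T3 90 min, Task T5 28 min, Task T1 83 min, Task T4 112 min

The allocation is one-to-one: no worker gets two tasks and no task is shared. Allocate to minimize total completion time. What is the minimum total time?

This is the linear assignment problem.
Optimal: Okafor→Task T3 (31 min), Jensen→Task T7 (24 min), Eriksen→Task T4 (35 min), Varga→Task T1 (42 min), Watson→Task T5 (28 min) — total 31+24+35+42+28 = 160 min.
Min-entry greedy (repeatedly take the single cheapest remaining cell) gives 212 min, worse by 52.
Swapping Varga↔Eriksen (Varga→Task T4 107 min, Eriksen→Task T1 44 min) adds 74.
Every other assignment is strictly worse.

Minimum total: 160 min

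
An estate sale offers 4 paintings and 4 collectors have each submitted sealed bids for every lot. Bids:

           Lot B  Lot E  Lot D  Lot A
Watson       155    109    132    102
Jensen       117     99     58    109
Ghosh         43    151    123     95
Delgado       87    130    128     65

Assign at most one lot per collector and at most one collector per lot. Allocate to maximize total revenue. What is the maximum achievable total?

Optimal: Watson→Lot B ($155), Jensen→Lot A ($109), Ghosh→Lot E ($151), Delgado→Lot D ($128) — total 155+109+151+128 = $543.
Swapping Watson↔Jensen (Watson→Lot A $102, Jensen→Lot B $117) loses 45.
Every other assignment is strictly worse.

Maximum total: $543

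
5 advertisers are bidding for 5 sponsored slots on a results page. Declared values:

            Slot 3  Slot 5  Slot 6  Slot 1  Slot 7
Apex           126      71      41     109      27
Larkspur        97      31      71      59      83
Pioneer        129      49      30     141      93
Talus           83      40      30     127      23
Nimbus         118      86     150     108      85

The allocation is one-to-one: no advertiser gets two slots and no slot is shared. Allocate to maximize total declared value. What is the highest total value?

This is a one-to-one assignment (maximum-weight bipartite matching).
Optimal: Apex→Slot 5 ($71), Larkspur→Slot 7 ($83), Pioneer→Slot 3 ($129), Talus→Slot 1 ($127), Nimbus→Slot 6 ($150) — total 71+83+129+127+150 = $560.
Max-entry greedy (repeatedly take the single best remaining cell) gives $540, worse by 20.
Next-best assignment: Apex→Slot 3, Larkspur→Slot 7, Pioneer→Slot 1, Talus→Slot 5, Nimbus→Slot 6 = $540.
Swapping Nimbus↔Pioneer (Nimbus→Slot 3 $118, Pioneer→Slot 6 $30) loses 131.
Every other assignment is strictly worse.

Maximum total: $560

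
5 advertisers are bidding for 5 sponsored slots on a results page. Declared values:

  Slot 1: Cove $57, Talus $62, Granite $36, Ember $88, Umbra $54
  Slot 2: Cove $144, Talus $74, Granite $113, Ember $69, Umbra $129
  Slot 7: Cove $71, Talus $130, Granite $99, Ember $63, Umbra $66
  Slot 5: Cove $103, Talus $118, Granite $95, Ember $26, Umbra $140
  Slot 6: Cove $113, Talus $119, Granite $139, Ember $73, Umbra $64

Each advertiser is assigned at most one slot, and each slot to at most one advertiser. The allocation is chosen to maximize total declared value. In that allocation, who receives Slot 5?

Optimal: Cove→Slot 2 ($144), Talus→Slot 7 ($130), Granite→Slot 6 ($139), Ember→Slot 1 ($88), Umbra→Slot 5 ($140) — total 144+130+139+88+140 = $641.

Umbra receives Slot 5.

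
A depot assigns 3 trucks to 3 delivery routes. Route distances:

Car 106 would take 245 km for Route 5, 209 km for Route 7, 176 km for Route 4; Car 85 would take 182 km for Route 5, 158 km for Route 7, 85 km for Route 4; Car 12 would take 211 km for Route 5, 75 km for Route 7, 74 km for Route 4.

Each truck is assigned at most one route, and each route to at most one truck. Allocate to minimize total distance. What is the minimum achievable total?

Minimum total: 405 km

Optimal: Car 106→Route 5 (245 km), Car 85→Route 4 (85 km), Car 12→Route 7 (75 km) — total 245+85+75 = 405 km.
No other one-to-one assignment undercuts 405 km.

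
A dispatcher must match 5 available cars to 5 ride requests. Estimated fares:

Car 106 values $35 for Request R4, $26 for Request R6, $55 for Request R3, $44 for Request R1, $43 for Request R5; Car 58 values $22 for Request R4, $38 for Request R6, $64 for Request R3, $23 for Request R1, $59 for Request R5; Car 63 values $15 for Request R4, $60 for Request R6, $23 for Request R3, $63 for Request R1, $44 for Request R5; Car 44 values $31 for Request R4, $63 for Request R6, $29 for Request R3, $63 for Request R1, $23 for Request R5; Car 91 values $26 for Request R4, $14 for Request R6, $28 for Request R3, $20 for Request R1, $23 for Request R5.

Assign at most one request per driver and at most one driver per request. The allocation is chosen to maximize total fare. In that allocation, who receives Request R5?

Car 58 receives Request R5.

Treat this as an assignment problem: match each driver to one request.
Optimal: Car 106→Request R3 ($55), Car 58→Request R5 ($59), Car 63→Request R1 ($63), Car 44→Request R6 ($63), Car 91→Request R4 ($26) — total 55+59+63+63+26 = $266.
Column-greedy (each request in turn goes to its best remaining driver) gives $248, worse by 18.
Next-best assignment: Car 106→Request R3, Car 58→Request R5, Car 63→Request R6, Car 44→Request R1, Car 91→Request R4 = $263.
Car 58's own top request is Request R3 ($64), but forcing Car 58→Request R3 and reassigning the rest optimally gives only $259 — worse by 7.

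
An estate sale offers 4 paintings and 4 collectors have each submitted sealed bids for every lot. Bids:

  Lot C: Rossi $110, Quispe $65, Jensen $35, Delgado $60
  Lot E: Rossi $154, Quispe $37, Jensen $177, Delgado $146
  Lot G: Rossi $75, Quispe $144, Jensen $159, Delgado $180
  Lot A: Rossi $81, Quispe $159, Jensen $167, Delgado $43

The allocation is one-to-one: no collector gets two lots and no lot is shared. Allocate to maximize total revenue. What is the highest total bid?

Max total: $626

This is a one-to-one assignment (maximum-weight bipartite matching).
Optimal: Rossi→Lot C ($110), Quispe→Lot A ($159), Jensen→Lot E ($177), Delgado→Lot G ($180) — total 110+159+177+180 = $626.
Row-greedy (each collector in turn takes its best remaining lot) gives $532, worse by 94.
Next-best assignment: Rossi→Lot C, Quispe→Lot A, Jensen→Lot G, Delgado→Lot E = $574.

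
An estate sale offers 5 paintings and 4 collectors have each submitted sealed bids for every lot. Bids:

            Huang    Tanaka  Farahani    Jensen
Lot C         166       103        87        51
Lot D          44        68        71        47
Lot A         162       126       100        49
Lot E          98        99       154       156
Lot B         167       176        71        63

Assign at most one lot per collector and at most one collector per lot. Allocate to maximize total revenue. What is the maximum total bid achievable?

Optimal: Huang→Lot C ($166), Tanaka→Lot B ($176), Farahani→Lot A ($100), Jensen→Lot E ($156) — total 166+176+100+156 = $598.
Row-greedy (each collector in turn takes its best remaining lot) gives $498, worse by 100.
Every other assignment is strictly worse.

Max total: $598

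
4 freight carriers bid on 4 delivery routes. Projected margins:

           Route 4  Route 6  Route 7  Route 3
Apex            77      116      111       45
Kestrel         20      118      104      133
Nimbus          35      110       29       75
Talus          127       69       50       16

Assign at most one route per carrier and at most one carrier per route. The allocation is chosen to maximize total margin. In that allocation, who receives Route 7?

Apex receives Route 7.

Optimal: Apex→Route 7 ($111k), Kestrel→Route 3 ($133k), Nimbus→Route 6 ($110k), Talus→Route 4 ($127k) — total 111+133+110+127 = $481k.
Row-greedy (each carrier in turn takes its best remaining route) gives $334k, worse by 147.
Next-best assignment: Apex→Route 7, Kestrel→Route 6, Nimbus→Route 3, Talus→Route 4 = $431k.
Swapping Talus↔Apex (Talus→Route 7 $50k, Apex→Route 4 $77k) loses 111.
Every other assignment is strictly worse.
Apex's own top route is Route 6 ($116k), but forcing Apex→Route 6 and reassigning the rest optimally gives only $422k — worse by 59.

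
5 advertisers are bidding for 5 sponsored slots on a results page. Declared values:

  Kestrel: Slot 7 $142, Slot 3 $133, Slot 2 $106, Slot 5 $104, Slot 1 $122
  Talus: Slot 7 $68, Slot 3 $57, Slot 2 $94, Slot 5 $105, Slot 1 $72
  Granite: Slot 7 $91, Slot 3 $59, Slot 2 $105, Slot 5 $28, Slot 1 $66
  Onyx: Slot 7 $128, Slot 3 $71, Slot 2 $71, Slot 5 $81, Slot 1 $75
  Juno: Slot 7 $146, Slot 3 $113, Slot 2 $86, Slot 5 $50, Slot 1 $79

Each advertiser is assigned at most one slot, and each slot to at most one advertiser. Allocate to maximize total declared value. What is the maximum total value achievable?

Optimal: Kestrel→Slot 1 ($122), Talus→Slot 5 ($105), Granite→Slot 2 ($105), Onyx→Slot 7 ($128), Juno→Slot 3 ($113) — total 122+105+105+128+113 = $573.
Row-greedy (each advertiser in turn takes its best remaining slot) gives $540, worse by 33.
Swapping Granite↔Juno (Granite→Slot 3 $59, Juno→Slot 2 $86) loses 73.

Maximum total: $573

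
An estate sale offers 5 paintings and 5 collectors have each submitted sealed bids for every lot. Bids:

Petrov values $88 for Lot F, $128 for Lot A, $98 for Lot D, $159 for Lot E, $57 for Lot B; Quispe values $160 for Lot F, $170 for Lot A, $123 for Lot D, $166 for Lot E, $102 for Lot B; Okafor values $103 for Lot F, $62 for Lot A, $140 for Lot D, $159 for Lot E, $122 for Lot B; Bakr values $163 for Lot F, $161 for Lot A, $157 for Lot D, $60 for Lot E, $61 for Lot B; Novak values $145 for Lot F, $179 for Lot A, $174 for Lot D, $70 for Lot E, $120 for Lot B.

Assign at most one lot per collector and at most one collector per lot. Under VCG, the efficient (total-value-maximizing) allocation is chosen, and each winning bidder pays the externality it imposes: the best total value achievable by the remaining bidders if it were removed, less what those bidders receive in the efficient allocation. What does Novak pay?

Efficient allocation: Petrov→Lot E ($159), Quispe→Lot A ($170), Okafor→Lot B ($122), Bakr→Lot F ($163), Novak→Lot D ($174); total welfare W = $788.
Novak receives Lot D at value $174, so the others get W − 174 = $614.
Without Novak: best allocation of the remaining 4 bidders over all 5 lots is Petrov→Lot E ($159), Quispe→Lot A ($170), Okafor→Lot D ($140), Bakr→Lot F ($163), total $632.
VCG payment = (others' best without Novak) − (others' welfare with Novak) = 632 − 614 = $18.

Novak pays $18.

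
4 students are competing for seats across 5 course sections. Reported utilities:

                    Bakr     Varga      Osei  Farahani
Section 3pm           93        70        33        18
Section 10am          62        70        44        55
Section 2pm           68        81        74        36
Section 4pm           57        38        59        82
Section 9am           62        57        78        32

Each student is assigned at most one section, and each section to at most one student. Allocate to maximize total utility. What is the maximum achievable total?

Treat this as an assignment problem: match each student to one section.
Optimal: Bakr→Section 3pm (93 points), Varga→Section 2pm (81 points), Osei→Section 9am (78 points), Farahani→Section 4pm (82 points) — total 93+81+78+82 = 334 points.
Column-greedy (each section in turn goes to its best remaining student) gives 319 points, worse by 15.
Next-best assignment: Bakr→Section 3pm, Varga→Section 10am, Osei→Section 9am, Farahani→Section 4pm = 323 points.
Swapping Varga↔Bakr (Varga→Section 3pm 70 points, Bakr→Section 2pm 68 points) loses 36.

Maximum total: 334 points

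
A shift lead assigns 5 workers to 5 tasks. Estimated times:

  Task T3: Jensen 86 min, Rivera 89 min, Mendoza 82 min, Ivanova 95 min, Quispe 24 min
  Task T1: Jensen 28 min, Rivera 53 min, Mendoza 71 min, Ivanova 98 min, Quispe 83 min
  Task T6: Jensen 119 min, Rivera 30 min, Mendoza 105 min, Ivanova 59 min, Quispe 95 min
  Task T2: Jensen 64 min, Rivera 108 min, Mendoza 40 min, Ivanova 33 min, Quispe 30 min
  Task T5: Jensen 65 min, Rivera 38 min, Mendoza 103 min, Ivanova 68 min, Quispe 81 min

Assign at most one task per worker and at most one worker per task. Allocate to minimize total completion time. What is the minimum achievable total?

This is the linear assignment problem.
Optimal: Jensen→Task T1 (28 min), Rivera→Task T5 (38 min), Mendoza→Task T2 (40 min), Ivanova→Task T6 (59 min), Quispe→Task T3 (24 min) — total 28+38+40+59+24 = 189 min.
Row-greedy (each worker in turn takes its cheapest remaining task) gives 190 min, worse by 1.
Swapping Jensen↔Rivera (Jensen→Task T5 65 min, Rivera→Task T1 53 min) adds 52.

Min total: 189 min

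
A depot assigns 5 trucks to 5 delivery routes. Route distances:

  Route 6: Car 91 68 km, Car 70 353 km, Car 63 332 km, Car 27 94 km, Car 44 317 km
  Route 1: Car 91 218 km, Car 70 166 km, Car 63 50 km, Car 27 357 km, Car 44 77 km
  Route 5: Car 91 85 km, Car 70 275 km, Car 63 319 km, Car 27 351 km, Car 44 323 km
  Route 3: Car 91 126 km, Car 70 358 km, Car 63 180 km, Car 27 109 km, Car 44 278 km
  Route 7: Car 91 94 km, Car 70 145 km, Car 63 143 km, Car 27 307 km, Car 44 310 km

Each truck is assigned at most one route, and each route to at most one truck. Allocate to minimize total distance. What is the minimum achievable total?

This is a one-to-one assignment (minimum-cost bipartite matching).
Optimal: Car 91→Route 5 (85 km), Car 70→Route 7 (145 km), Car 63→Route 3 (180 km), Car 27→Route 6 (94 km), Car 44→Route 1 (77 km) — total 85+145+180+94+77 = 581 km.
Column-greedy (each route in turn goes to its cheapest remaining truck) gives 812 km, worse by 231.
Every other assignment is strictly worse.

Min total: 581 km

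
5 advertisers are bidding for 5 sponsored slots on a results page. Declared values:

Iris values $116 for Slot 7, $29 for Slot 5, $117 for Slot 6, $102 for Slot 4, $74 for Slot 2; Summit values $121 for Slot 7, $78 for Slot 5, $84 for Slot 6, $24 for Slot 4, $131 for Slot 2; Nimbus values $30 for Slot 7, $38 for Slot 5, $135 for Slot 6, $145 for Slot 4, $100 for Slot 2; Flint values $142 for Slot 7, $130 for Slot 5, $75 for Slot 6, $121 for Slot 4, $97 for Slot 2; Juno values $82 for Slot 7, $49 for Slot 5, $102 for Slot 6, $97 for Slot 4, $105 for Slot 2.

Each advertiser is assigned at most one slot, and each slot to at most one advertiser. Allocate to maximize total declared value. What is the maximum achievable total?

Maximum total: $624

This is a one-to-one assignment (maximum-weight bipartite matching).
Optimal: Iris→Slot 7 ($116), Summit→Slot 2 ($131), Nimbus→Slot 4 ($145), Flint→Slot 5 ($130), Juno→Slot 6 ($102) — total 116+131+145+130+102 = $624.
Column-greedy (each slot in turn goes to its best remaining advertiser) gives $562, worse by 62.
Swapping Nimbus↔Juno (Nimbus→Slot 6 $135, Juno→Slot 4 $97) loses 15.
Checked against all permutations: $624 is optimal.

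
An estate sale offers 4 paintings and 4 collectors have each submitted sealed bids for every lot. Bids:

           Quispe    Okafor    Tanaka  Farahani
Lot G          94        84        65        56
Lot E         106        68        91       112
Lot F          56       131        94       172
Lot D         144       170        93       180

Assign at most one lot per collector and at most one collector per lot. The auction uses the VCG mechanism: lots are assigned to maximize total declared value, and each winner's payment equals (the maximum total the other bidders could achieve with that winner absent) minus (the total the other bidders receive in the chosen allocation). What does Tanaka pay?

Tanaka pays $12.

Efficient allocation: Quispe→Lot G ($94), Okafor→Lot D ($170), Tanaka→Lot E ($91), Farahani→Lot F ($172); total welfare W = $527.
Tanaka receives Lot E at value $91, so the others get W − 91 = $436.
Without Tanaka: best allocation of the remaining 3 bidders over all 4 lots is Quispe→Lot E ($106), Okafor→Lot D ($170), Farahani→Lot F ($172), total $448.
VCG payment = (others' best without Tanaka) − (others' welfare with Tanaka) = 448 − 436 = $12.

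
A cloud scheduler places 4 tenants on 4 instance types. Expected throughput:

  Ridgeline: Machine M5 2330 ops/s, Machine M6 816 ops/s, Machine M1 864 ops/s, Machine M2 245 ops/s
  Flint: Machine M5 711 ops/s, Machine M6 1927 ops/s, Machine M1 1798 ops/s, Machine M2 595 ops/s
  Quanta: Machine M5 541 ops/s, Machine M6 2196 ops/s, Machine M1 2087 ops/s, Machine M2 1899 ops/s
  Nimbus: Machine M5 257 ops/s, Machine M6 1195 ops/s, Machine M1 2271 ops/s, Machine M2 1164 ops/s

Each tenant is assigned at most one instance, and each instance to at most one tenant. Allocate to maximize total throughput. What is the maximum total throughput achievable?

Optimal: Ridgeline→Machine M5 (2330 ops/s), Flint→Machine M6 (1927 ops/s), Quanta→Machine M2 (1899 ops/s), Nimbus→Machine M1 (2271 ops/s) — total 2330+1927+1899+2271 = 8427 ops/s.
Column-greedy (each instance in turn goes to its best remaining tenant) gives 7392 ops/s, worse by 1035.
Next-best assignment: Ridgeline→Machine M5, Flint→Machine M6, Quanta→Machine M1, Nimbus→Machine M2 = 7508 ops/s.
No other one-to-one assignment exceeds 8427 ops/s.

Max total: 8427 ops/s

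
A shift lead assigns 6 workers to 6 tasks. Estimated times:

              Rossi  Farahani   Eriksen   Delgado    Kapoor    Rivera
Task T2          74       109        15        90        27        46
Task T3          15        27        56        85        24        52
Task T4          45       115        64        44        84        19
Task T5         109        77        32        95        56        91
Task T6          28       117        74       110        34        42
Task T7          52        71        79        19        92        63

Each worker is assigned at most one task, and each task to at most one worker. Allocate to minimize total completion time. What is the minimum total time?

Optimal: Rossi→Task T6 (28 min), Farahani→Task T3 (27 min), Eriksen→Task T5 (32 min), Delgado→Task T7 (19 min), Kapoor→Task T2 (27 min), Rivera→Task T4 (19 min) — total 28+27+32+19+27+19 = 152 min.
Row-greedy (each worker in turn takes its cheapest remaining task) gives 270 min, worse by 118.
No other one-to-one assignment undercuts 152 min.

Min total: 152 min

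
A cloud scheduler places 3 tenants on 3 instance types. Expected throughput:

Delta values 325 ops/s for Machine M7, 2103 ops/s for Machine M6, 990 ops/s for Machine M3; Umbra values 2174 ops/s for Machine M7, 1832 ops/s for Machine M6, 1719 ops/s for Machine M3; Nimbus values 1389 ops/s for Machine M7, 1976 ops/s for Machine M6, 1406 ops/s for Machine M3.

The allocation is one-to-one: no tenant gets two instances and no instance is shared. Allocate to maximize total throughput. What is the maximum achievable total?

Treat this as an assignment problem: match each tenant to one instance.
Optimal: Delta→Machine M6 (2103 ops/s), Umbra→Machine M7 (2174 ops/s), Nimbus→Machine M3 (1406 ops/s) — total 2103+2174+1406 = 5683 ops/s.
Swapping Nimbus↔Delta (Nimbus→Machine M6 1976 ops/s, Delta→Machine M3 990 ops/s) loses 543.
Checked against all permutations: 5683 ops/s is optimal.

Maximum total: 5683 ops/s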